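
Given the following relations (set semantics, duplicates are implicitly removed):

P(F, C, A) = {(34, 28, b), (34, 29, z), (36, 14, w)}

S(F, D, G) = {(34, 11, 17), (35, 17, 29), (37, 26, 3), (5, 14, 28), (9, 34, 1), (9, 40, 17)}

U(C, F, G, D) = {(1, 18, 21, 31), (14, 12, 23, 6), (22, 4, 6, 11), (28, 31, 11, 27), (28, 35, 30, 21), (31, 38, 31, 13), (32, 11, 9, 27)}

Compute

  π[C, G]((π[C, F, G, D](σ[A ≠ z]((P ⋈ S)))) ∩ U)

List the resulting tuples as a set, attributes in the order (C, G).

P ⋈ S (natural join on F): {(34, 28, b, 11, 17), (34, 29, z, 11, 17)}
Filtering on A ≠ z leaves {(34, 28, b, 11, 17)}.
Projecting to C, F, G, D: {(28, 34, 17, 11)}
Taking the intersection: {}
Projecting to C, G: {}

{}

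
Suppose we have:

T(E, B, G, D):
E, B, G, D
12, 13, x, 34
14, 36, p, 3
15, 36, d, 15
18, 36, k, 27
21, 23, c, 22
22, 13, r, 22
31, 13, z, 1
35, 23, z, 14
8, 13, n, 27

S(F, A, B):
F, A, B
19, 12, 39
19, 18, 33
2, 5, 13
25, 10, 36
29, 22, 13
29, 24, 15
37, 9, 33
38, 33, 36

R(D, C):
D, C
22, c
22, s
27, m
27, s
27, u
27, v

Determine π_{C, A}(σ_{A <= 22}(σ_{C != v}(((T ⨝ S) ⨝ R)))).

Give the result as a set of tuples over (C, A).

T ⋈ S (natural join on B): {(12, 13, x, 34, 2, 5), (12, 13, x, 34, 29, 22), (14, 36, p, 3, 25, 10), (14, 36, p, 3, 38, 33), (15, 36, d, 15, 25, 10), (15, 36, d, 15, 38, 33), (18, 36, k, 27, 25, 10), (18, 36, k, 27, 38, 33), (22, 13, r, 22, 2, 5), (22, 13, r, 22, 29, 22), (31, 13, z, 1, 2, 5), (31, 13, z, 1, 29, 22), (8, 13, n, 27, 2, 5), (8, 13, n, 27, 29, 22)}
(T ⨝ S) ⋈ R (natural join on D): {(18, 36, k, 27, 25, 10, m), (18, 36, k, 27, 25, 10, s), (18, 36, k, 27, 25, 10, u), (18, 36, k, 27, 25, 10, v), (18, 36, k, 27, 38, 33, m), (18, 36, k, 27, 38, 33, s), (18, 36, k, 27, 38, 33, u), (18, 36, k, 27, 38, 33, v), (22, 13, r, 22, 2, 5, c), (22, 13, r, 22, 2, 5, s), (22, 13, r, 22, 29, 22, c), (22, 13, r, 22, 29, 22, s), (8, 13, n, 27, 2, 5, m), (8, 13, n, 27, 2, 5, s), (8, 13, n, 27, 2, 5, u), (8, 13, n, 27, 2, 5, v), (8, 13, n, 27, 29, 22, m), (8, 13, n, 27, 29, 22, s), (8, 13, n, 27, 29, 22, u), (8, 13, n, 27, 29, 22, v)}
Filtering on C != v leaves {(18, 36, k, 27, 25, 10, m), (18, 36, k, 27, 25, 10, s), (18, 36, k, 27, 25, 10, u), (18, 36, k, 27, 38, 33, m), (18, 36, k, 27, 38, 33, s), (18, 36, k, 27, 38, 33, u), (22, 13, r, 22, 2, 5, c), (22, 13, r, 22, 2, 5, s), (22, 13, r, 22, 29, 22, c), (22, 13, r, 22, 29, 22, s), (8, 13, n, 27, 2, 5, m), (8, 13, n, 27, 2, 5, s), (8, 13, n, 27, 2, 5, u), (8, 13, n, 27, 29, 22, m), (8, 13, n, 27, 29, 22, s), (8, 13, n, 27, 29, 22, u)}.
Filtering on A <= 22 leaves {(18, 36, k, 27, 25, 10, m), (18, 36, k, 27, 25, 10, s), (18, 36, k, 27, 25, 10, u), (22, 13, r, 22, 2, 5, c), (22, 13, r, 22, 2, 5, s), (22, 13, r, 22, 29, 22, c), (22, 13, r, 22, 29, 22, s), (8, 13, n, 27, 2, 5, m), (8, 13, n, 27, 2, 5, s), (8, 13, n, 27, 2, 5, u), (8, 13, n, 27, 29, 22, m), (8, 13, n, 27, 29, 22, s), (8, 13, n, 27, 29, 22, u)}.
π_{C, A} gives {(c, 22), (c, 5), (m, 10), (m, 22), (m, 5), (s, 10), (s, 22), (s, 5), (u, 10), (u, 22), (u, 5)} (2 duplicate(s) eliminated).

{(c, 22), (c, 5), (m, 10), (m, 22), (m, 5), (s, 10), (s, 22), (s, 5), (u, 10), (u, 22), (u, 5)}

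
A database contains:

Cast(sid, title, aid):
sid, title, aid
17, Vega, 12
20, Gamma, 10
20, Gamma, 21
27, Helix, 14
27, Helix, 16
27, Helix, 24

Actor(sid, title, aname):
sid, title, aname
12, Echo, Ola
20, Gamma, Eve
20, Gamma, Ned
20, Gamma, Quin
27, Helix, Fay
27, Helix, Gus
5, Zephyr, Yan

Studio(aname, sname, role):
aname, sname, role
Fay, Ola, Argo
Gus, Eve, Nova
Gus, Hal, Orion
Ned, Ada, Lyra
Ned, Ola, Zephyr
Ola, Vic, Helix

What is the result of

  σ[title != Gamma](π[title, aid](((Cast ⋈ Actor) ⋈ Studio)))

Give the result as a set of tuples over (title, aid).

{(Helix, 14), (Helix, 16), (Helix, 24)}

Cast ⋈ Actor (natural join on sid, title): {(20, Gamma, 10, Eve), (20, Gamma, 10, Ned), (20, Gamma, 10, Quin), (20, Gamma, 21, Eve), (20, Gamma, 21, Ned), (20, Gamma, 21, Quin), (27, Helix, 14, Fay), (27, Helix, 14, Gus), (27, Helix, 16, Fay), (27, Helix, 16, Gus), (27, Helix, 24, Fay), (27, Helix, 24, Gus)}
(Cast ⋈ Actor) ⋈ Studio (natural join on aname): {(20, Gamma, 10, Ned, Ada, Lyra), (20, Gamma, 10, Ned, Ola, Zephyr), (20, Gamma, 21, Ned, Ada, Lyra), (20, Gamma, 21, Ned, Ola, Zephyr), (27, Helix, 14, Fay, Ola, Argo), (27, Helix, 14, Gus, Eve, Nova), (27, Helix, 14, Gus, Hal, Orion), (27, Helix, 16, Fay, Ola, Argo), (27, Helix, 16, Gus, Eve, Nova), (27, Helix, 16, Gus, Hal, Orion), (27, Helix, 24, Fay, Ola, Argo), (27, Helix, 24, Gus, Eve, Nova), (27, Helix, 24, Gus, Hal, Orion)}
π[title, aid]: project onto (title, aid) (8 duplicate(s) eliminated) → {(Gamma, 10), (Gamma, 21), (Helix, 14), (Helix, 16), (Helix, 24)}
Filtering on title != Gamma leaves {(Helix, 14), (Helix, 16), (Helix, 24)}.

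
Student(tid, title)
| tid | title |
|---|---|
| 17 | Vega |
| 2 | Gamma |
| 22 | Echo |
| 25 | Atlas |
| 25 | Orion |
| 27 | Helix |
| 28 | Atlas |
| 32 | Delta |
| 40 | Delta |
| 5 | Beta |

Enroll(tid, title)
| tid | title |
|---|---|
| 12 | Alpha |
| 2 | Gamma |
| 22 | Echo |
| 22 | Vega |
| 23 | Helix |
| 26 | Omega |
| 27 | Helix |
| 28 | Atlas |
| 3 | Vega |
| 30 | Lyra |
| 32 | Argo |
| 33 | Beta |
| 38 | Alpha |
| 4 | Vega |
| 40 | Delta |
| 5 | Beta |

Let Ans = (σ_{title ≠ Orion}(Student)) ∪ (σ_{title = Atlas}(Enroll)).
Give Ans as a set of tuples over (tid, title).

{(17, Vega), (2, Gamma), (22, Echo), (25, Atlas), (27, Helix), (28, Atlas), (32, Delta), (40, Delta), (5, Beta)}

Filtering on title ≠ Orion leaves {(17, Vega), (2, Gamma), (22, Echo), (25, Atlas), (27, Helix), (28, Atlas), (32, Delta), (40, Delta), (5, Beta)}.
Filtering on title = Atlas leaves {(28, Atlas)}.
Taking the union: {(17, Vega), (2, Gamma), (22, Echo), (25, Atlas), (27, Helix), (28, Atlas), (32, Delta), (40, Delta), (5, Beta)}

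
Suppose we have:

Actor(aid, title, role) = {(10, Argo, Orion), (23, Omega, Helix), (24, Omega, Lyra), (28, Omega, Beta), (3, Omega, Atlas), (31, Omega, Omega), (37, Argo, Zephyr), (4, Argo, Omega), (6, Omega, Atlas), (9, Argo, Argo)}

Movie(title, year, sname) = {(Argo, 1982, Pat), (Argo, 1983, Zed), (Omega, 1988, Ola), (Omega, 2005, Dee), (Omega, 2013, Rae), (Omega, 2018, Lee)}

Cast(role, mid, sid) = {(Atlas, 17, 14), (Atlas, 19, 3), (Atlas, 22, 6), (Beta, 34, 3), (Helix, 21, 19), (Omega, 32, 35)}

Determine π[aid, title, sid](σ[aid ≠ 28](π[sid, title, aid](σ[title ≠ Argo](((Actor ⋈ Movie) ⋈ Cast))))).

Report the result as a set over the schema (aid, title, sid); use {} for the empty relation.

Actor ⋈ Movie (natural join on title): {(10, Argo, Orion, 1982, Pat), (10, Argo, Orion, 1983, Zed), (23, Omega, Helix, 1988, Ola), (23, Omega, Helix, 2005, Dee), (23, Omega, Helix, 2013, Rae), (23, Omega, Helix, 2018, Lee), (24, Omega, Lyra, 1988, Ola), (24, Omega, Lyra, 2005, Dee), (24, Omega, Lyra, 2013, Rae), (24, Omega, Lyra, 2018, Lee), (28, Omega, Beta, 1988, Ola), (28, Omega, Beta, 2005, Dee), (28, Omega, Beta, 2013, Rae), (28, Omega, Beta, 2018, Lee), (3, Omega, Atlas, 1988, Ola), (3, Omega, Atlas, 2005, Dee), (3, Omega, Atlas, 2013, Rae), (3, Omega, Atlas, 2018, Lee), (31, Omega, Omega, 1988, Ola), (31, Omega, Omega, 2005, Dee), (31, Omega, Omega, 2013, Rae), (31, Omega, Omega, 2018, Lee), (37, Argo, Zephyr, 1982, Pat), (37, Argo, Zephyr, 1983, Zed), (4, Argo, Omega, 1982, Pat), (4, Argo, Omega, 1983, Zed), (6, Omega, Atlas, 1988, Ola), (6, Omega, Atlas, 2005, Dee), (6, Omega, Atlas, 2013, Rae), (6, Omega, Atlas, 2018, Lee), (9, Argo, Argo, 1982, Pat), (9, Argo, Argo, 1983, Zed)}
(Actor ⋈ Movie) ⋈ Cast (natural join on role): {(23, Omega, Helix, 1988, Ola, 21, 19), (23, Omega, Helix, 2005, Dee, 21, 19), (23, Omega, Helix, 2013, Rae, 21, 19), (23, Omega, Helix, 2018, Lee, 21, 19), (28, Omega, Beta, 1988, Ola, 34, 3), (28, Omega, Beta, 2005, Dee, 34, 3), (28, Omega, Beta, 2013, Rae, 34, 3), (28, Omega, Beta, 2018, Lee, 34, 3), (3, Omega, Atlas, 1988, Ola, 17, 14), (3, Omega, Atlas, 1988, Ola, 19, 3), (3, Omega, Atlas, 1988, Ola, 22, 6), (3, Omega, Atlas, 2005, Dee, 17, 14), (3, Omega, Atlas, 2005, Dee, 19, 3), (3, Omega, Atlas, 2005, Dee, 22, 6), (3, Omega, Atlas, 2013, Rae, 17, 14), (3, Omega, Atlas, 2013, Rae, 19, 3), (3, Omega, Atlas, 2013, Rae, 22, 6), (3, Omega, Atlas, 2018, Lee, 17, 14), (3, Omega, Atlas, 2018, Lee, 19, 3), (3, Omega, Atlas, 2018, Lee, 22, 6), (31, Omega, Omega, 1988, Ola, 32, 35), (31, Omega, Omega, 2005, Dee, 32, 35), (31, Omega, Omega, 2013, Rae, 32, 35), (31, Omega, Omega, 2018, Lee, 32, 35), (4, Argo, Omega, 1982, Pat, 32, 35), (4, Argo, Omega, 1983, Zed, 32, 35), (6, Omega, Atlas, 1988, Ola, 17, 14), (6, Omega, Atlas, 1988, Ola, 19, 3), (6, Omega, Atlas, 1988, Ola, 22, 6), (6, Omega, Atlas, 2005, Dee, 17, 14), (6, Omega, Atlas, 2005, Dee, 19, 3), (6, Omega, Atlas, 2005, Dee, 22, 6), (6, Omega, Atlas, 2013, Rae, 17, 14), (6, Omega, Atlas, 2013, Rae, 19, 3), (6, Omega, Atlas, 2013, Rae, 22, 6), (6, Omega, Atlas, 2018, Lee, 17, 14), (6, Omega, Atlas, 2018, Lee, 19, 3), (6, Omega, Atlas, 2018, Lee, 22, 6)}
Apply σ_{title ≠ Argo}; surviving tuples: {(23, Omega, Helix, 1988, Ola, 21, 19), (23, Omega, Helix, 2005, Dee, 21, 19), (23, Omega, Helix, 2013, Rae, 21, 19), (23, Omega, Helix, 2018, Lee, 21, 19), (28, Omega, Beta, 1988, Ola, 34, 3), (28, Omega, Beta, 2005, Dee, 34, 3), (28, Omega, Beta, 2013, Rae, 34, 3), (28, Omega, Beta, 2018, Lee, 34, 3), (3, Omega, Atlas, 1988, Ola, 17, 14), (3, Omega, Atlas, 1988, Ola, 19, 3), (3, Omega, Atlas, 1988, Ola, 22, 6), (3, Omega, Atlas, 2005, Dee, 17, 14), (3, Omega, Atlas, 2005, Dee, 19, 3), (3, Omega, Atlas, 2005, Dee, 22, 6), (3, Omega, Atlas, 2013, Rae, 17, 14), (3, Omega, Atlas, 2013, Rae, 19, 3), (3, Omega, Atlas, 2013, Rae, 22, 6), (3, Omega, Atlas, 2018, Lee, 17, 14), (3, Omega, Atlas, 2018, Lee, 19, 3), (3, Omega, Atlas, 2018, Lee, 22, 6), (31, Omega, Omega, 1988, Ola, 32, 35), (31, Omega, Omega, 2005, Dee, 32, 35), (31, Omega, Omega, 2013, Rae, 32, 35), (31, Omega, Omega, 2018, Lee, 32, 35), (6, Omega, Atlas, 1988, Ola, 17, 14), (6, Omega, Atlas, 1988, Ola, 19, 3), (6, Omega, Atlas, 1988, Ola, 22, 6), (6, Omega, Atlas, 2005, Dee, 17, 14), (6, Omega, Atlas, 2005, Dee, 19, 3), (6, Omega, Atlas, 2005, Dee, 22, 6), (6, Omega, Atlas, 2013, Rae, 17, 14), (6, Omega, Atlas, 2013, Rae, 19, 3), (6, Omega, Atlas, 2013, Rae, 22, 6), (6, Omega, Atlas, 2018, Lee, 17, 14), (6, Omega, Atlas, 2018, Lee, 19, 3), (6, Omega, Atlas, 2018, Lee, 22, 6)}
π[sid, title, aid]: project onto (sid, title, aid) (27 duplicate(s) eliminated) → {(14, Omega, 3), (14, Omega, 6), (19, Omega, 23), (3, Omega, 28), (3, Omega, 3), (3, Omega, 6), (35, Omega, 31), (6, Omega, 3), (6, Omega, 6)}
Apply σ_{aid ≠ 28}; surviving tuples: {(14, Omega, 3), (14, Omega, 6), (19, Omega, 23), (3, Omega, 3), (3, Omega, 6), (35, Omega, 31), (6, Omega, 3), (6, Omega, 6)}
π[aid, title, sid]: project onto (aid, title, sid) → {(23, Omega, 19), (3, Omega, 14), (3, Omega, 3), (3, Omega, 6), (31, Omega, 35), (6, Omega, 14), (6, Omega, 3), (6, Omega, 6)}

{(23, Omega, 19), (3, Omega, 14), (3, Omega, 3), (3, Omega, 6), (31, Omega, 35), (6, Omega, 14), (6, Omega, 3), (6, Omega, 6)}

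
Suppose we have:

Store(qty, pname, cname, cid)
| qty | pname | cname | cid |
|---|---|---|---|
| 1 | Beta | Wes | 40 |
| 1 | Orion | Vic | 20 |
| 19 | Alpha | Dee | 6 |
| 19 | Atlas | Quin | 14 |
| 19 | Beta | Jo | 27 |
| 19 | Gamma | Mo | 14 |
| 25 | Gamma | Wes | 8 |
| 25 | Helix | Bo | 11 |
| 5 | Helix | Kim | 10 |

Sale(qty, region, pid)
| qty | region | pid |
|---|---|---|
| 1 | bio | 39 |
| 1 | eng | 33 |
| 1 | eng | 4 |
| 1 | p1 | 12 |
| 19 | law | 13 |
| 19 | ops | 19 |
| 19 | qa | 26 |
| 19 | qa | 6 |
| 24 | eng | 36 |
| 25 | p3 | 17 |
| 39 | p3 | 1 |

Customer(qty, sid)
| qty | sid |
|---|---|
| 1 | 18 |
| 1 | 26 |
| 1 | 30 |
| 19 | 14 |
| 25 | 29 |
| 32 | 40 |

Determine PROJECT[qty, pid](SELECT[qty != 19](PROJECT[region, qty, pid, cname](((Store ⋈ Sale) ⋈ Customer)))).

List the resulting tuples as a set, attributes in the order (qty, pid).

Store ⋈ Sale (natural join on qty): {(1, Beta, Wes, 40, bio, 39), (1, Beta, Wes, 40, eng, 33), (1, Beta, Wes, 40, eng, 4), (1, Beta, Wes, 40, p1, 12), (1, Orion, Vic, 20, bio, 39), (1, Orion, Vic, 20, eng, 33), (1, Orion, Vic, 20, eng, 4), (1, Orion, Vic, 20, p1, 12), (19, Alpha, Dee, 6, law, 13), (19, Alpha, Dee, 6, ops, 19), (19, Alpha, Dee, 6, qa, 26), (19, Alpha, Dee, 6, qa, 6), (19, Atlas, Quin, 14, law, 13), (19, Atlas, Quin, 14, ops, 19), (19, Atlas, Quin, 14, qa, 26), (19, Atlas, Quin, 14, qa, 6), (19, Beta, Jo, 27, law, 13), (19, Beta, Jo, 27, ops, 19), (19, Beta, Jo, 27, qa, 26), (19, Beta, Jo, 27, qa, 6), (19, Gamma, Mo, 14, law, 13), (19, Gamma, Mo, 14, ops, 19), (19, Gamma, Mo, 14, qa, 26), (19, Gamma, Mo, 14, qa, 6), (25, Gamma, Wes, 8, p3, 17), (25, Helix, Bo, 11, p3, 17)}
(Store ⋈ Sale) ⋈ Customer (natural join on qty): {(1, Beta, Wes, 40, bio, 39, 18), (1, Beta, Wes, 40, bio, 39, 26), (1, Beta, Wes, 40, bio, 39, 30), (1, Beta, Wes, 40, eng, 33, 18), (1, Beta, Wes, 40, eng, 33, 26), (1, Beta, Wes, 40, eng, 33, 30), (1, Beta, Wes, 40, eng, 4, 18), (1, Beta, Wes, 40, eng, 4, 26), (1, Beta, Wes, 40, eng, 4, 30), (1, Beta, Wes, 40, p1, 12, 18), (1, Beta, Wes, 40, p1, 12, 26), (1, Beta, Wes, 40, p1, 12, 30), (1, Orion, Vic, 20, bio, 39, 18), (1, Orion, Vic, 20, bio, 39, 26), (1, Orion, Vic, 20, bio, 39, 30), (1, Orion, Vic, 20, eng, 33, 18), (1, Orion, Vic, 20, eng, 33, 26), (1, Orion, Vic, 20, eng, 33, 30), (1, Orion, Vic, 20, eng, 4, 18), (1, Orion, Vic, 20, eng, 4, 26), (1, Orion, Vic, 20, eng, 4, 30), (1, Orion, Vic, 20, p1, 12, 18), (1, Orion, Vic, 20, p1, 12, 26), (1, Orion, Vic, 20, p1, 12, 30), (19, Alpha, Dee, 6, law, 13, 14), (19, Alpha, Dee, 6, ops, 19, 14), (19, Alpha, Dee, 6, qa, 26, 14), (19, Alpha, Dee, 6, qa, 6, 14), (19, Atlas, Quin, 14, law, 13, 14), (19, Atlas, Quin, 14, ops, 19, 14), (19, Atlas, Quin, 14, qa, 26, 14), (19, Atlas, Quin, 14, qa, 6, 14), (19, Beta, Jo, 27, law, 13, 14), (19, Beta, Jo, 27, ops, 19, 14), (19, Beta, Jo, 27, qa, 26, 14), (19, Beta, Jo, 27, qa, 6, 14), (19, Gamma, Mo, 14, law, 13, 14), (19, Gamma, Mo, 14, ops, 19, 14), (19, Gamma, Mo, 14, qa, 26, 14), (19, Gamma, Mo, 14, qa, 6, 14), (25, Gamma, Wes, 8, p3, 17, 29), (25, Helix, Bo, 11, p3, 17, 29)}
π_{region, qty, pid, cname} gives {(bio, 1, 39, Vic), (bio, 1, 39, Wes), (eng, 1, 33, Vic), (eng, 1, 33, Wes), (eng, 1, 4, Vic), (eng, 1, 4, Wes), (law, 19, 13, Dee), (law, 19, 13, Jo), (law, 19, 13, Mo), (law, 19, 13, Quin), (ops, 19, 19, Dee), (ops, 19, 19, Jo), (ops, 19, 19, Mo), (ops, 19, 19, Quin), (p1, 1, 12, Vic), (p1, 1, 12, Wes), (p3, 25, 17, Bo), (p3, 25, 17, Wes), (qa, 19, 26, Dee), (qa, 19, 26, Jo), (qa, 19, 26, Mo), (qa, 19, 26, Quin), (qa, 19, 6, Dee), (qa, 19, 6, Jo), (qa, 19, 6, Mo), (qa, 19, 6, Quin)} (16 duplicate(s) eliminated).
Apply σ_{qty != 19}; surviving tuples: {(bio, 1, 39, Vic), (bio, 1, 39, Wes), (eng, 1, 33, Vic), (eng, 1, 33, Wes), (eng, 1, 4, Vic), (eng, 1, 4, Wes), (p1, 1, 12, Vic), (p1, 1, 12, Wes), (p3, 25, 17, Bo), (p3, 25, 17, Wes)}
π_{qty, pid} gives {(1, 12), (1, 33), (1, 39), (1, 4), (25, 17)} (5 duplicate(s) eliminated).

{(1, 12), (1, 33), (1, 39), (1, 4), (25, 17)}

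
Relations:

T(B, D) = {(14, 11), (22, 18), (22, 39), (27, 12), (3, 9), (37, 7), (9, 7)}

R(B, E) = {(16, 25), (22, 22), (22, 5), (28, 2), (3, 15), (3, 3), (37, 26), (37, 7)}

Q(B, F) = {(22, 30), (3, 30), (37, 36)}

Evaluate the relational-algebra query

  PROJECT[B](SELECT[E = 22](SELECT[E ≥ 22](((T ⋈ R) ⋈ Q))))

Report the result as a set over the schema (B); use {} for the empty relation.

{22}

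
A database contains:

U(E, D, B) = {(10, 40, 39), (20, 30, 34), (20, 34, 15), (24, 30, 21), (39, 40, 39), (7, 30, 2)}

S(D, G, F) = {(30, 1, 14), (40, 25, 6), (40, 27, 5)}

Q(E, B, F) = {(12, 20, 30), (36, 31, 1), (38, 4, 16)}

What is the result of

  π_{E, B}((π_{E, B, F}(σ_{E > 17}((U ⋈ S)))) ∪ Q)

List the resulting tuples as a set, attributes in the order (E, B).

Joining U and S on D yields {(10, 40, 39, 25, 6), (10, 40, 39, 27, 5), (20, 30, 34, 1, 14), (24, 30, 21, 1, 14), (39, 40, 39, 25, 6), (39, 40, 39, 27, 5), (7, 30, 2, 1, 14)}.
Apply σ_{E > 17}; surviving tuples: {(20, 30, 34, 1, 14), (24, 30, 21, 1, 14), (39, 40, 39, 25, 6), (39, 40, 39, 27, 5)}
Keep only column(s) E, B, F: {(20, 34, 14), (24, 21, 14), (39, 39, 5), (39, 39, 6)}
Set union of the two operands is {(12, 20, 30), (20, 34, 14), (24, 21, 14), (36, 31, 1), (38, 4, 16), (39, 39, 5), (39, 39, 6)}.
Keep only column(s) E, B (1 duplicate(s) eliminated): {(12, 20), (20, 34), (24, 21), (36, 31), (38, 4), (39, 39)}

{(12, 20), (20, 34), (24, 21), (36, 31), (38, 4), (39, 39)}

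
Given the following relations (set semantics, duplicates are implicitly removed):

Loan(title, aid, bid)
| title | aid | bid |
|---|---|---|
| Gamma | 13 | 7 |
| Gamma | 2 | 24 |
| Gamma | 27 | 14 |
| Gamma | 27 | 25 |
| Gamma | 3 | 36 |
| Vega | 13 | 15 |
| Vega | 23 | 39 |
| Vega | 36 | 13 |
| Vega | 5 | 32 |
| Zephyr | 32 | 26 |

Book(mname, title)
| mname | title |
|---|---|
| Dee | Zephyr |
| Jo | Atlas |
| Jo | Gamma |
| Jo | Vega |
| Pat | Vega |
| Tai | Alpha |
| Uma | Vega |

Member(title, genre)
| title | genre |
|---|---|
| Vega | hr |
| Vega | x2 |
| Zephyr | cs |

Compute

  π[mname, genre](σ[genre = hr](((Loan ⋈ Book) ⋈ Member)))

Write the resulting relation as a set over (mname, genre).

Natural join on title: {(Gamma, 13, 7, Jo), (Gamma, 2, 24, Jo), (Gamma, 27, 14, Jo), (Gamma, 27, 25, Jo), (Gamma, 3, 36, Jo), (Vega, 13, 15, Jo), (Vega, 13, 15, Pat), (Vega, 13, 15, Uma), (Vega, 23, 39, Jo), (Vega, 23, 39, Pat), (Vega, 23, 39, Uma), (Vega, 36, 13, Jo), (Vega, 36, 13, Pat), (Vega, 36, 13, Uma), (Vega, 5, 32, Jo), (Vega, 5, 32, Pat), (Vega, 5, 32, Uma), (Zephyr, 32, 26, Dee)}
Natural join on title: {(Vega, 13, 15, Jo, hr), (Vega, 13, 15, Jo, x2), (Vega, 13, 15, Pat, hr), (Vega, 13, 15, Pat, x2), (Vega, 13, 15, Uma, hr), (Vega, 13, 15, Uma, x2), (Vega, 23, 39, Jo, hr), (Vega, 23, 39, Jo, x2), (Vega, 23, 39, Pat, hr), (Vega, 23, 39, Pat, x2), (Vega, 23, 39, Uma, hr), (Vega, 23, 39, Uma, x2), (Vega, 36, 13, Jo, hr), (Vega, 36, 13, Jo, x2), (Vega, 36, 13, Pat, hr), (Vega, 36, 13, Pat, x2), (Vega, 36, 13, Uma, hr), (Vega, 36, 13, Uma, x2), (Vega, 5, 32, Jo, hr), (Vega, 5, 32, Jo, x2), (Vega, 5, 32, Pat, hr), (Vega, 5, 32, Pat, x2), (Vega, 5, 32, Uma, hr), (Vega, 5, 32, Uma, x2), (Zephyr, 32, 26, Dee, cs)}
Apply σ_{genre = hr}; surviving tuples: {(Vega, 13, 15, Jo, hr), (Vega, 13, 15, Pat, hr), (Vega, 13, 15, Uma, hr), (Vega, 23, 39, Jo, hr), (Vega, 23, 39, Pat, hr), (Vega, 23, 39, Uma, hr), (Vega, 36, 13, Jo, hr), (Vega, 36, 13, Pat, hr), (Vega, 36, 13, Uma, hr), (Vega, 5, 32, Jo, hr), (Vega, 5, 32, Pat, hr), (Vega, 5, 32, Uma, hr)}
π[mname, genre]: project onto (mname, genre) (9 duplicate(s) eliminated) → {(Jo, hr), (Pat, hr), (Uma, hr)}

{(Jo, hr), (Pat, hr), (Uma, hr)}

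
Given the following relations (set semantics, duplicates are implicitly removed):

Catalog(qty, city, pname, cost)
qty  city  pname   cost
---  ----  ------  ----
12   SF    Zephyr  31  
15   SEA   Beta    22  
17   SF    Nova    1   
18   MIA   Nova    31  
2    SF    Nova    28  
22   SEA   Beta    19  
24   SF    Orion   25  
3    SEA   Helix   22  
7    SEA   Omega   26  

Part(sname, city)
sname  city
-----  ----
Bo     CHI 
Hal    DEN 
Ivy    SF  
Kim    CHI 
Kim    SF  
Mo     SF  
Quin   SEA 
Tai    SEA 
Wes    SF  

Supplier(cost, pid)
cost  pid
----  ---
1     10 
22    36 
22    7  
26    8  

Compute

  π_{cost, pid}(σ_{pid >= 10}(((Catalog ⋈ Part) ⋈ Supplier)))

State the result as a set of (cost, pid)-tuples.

{(1, 10), (22, 36)}

Joining Catalog and Part on city yields {(12, SF, Zephyr, 31, Ivy), (12, SF, Zephyr, 31, Kim), (12, SF, Zephyr, 31, Mo), (12, SF, Zephyr, 31, Wes), (15, SEA, Beta, 22, Quin), (15, SEA, Beta, 22, Tai), (17, SF, Nova, 1, Ivy), (17, SF, Nova, 1, Kim), (17, SF, Nova, 1, Mo), (17, SF, Nova, 1, Wes), (2, SF, Nova, 28, Ivy), (2, SF, Nova, 28, Kim), (2, SF, Nova, 28, Mo), (2, SF, Nova, 28, Wes), (22, SEA, Beta, 19, Quin), (22, SEA, Beta, 19, Tai), (24, SF, Orion, 25, Ivy), (24, SF, Orion, 25, Kim), (24, SF, Orion, 25, Mo), (24, SF, Orion, 25, Wes), (3, SEA, Helix, 22, Quin), (3, SEA, Helix, 22, Tai), (7, SEA, Omega, 26, Quin), (7, SEA, Omega, 26, Tai)}.
Joining (Catalog ⋈ Part) and Supplier on cost yields {(15, SEA, Beta, 22, Quin, 36), (15, SEA, Beta, 22, Quin, 7), (15, SEA, Beta, 22, Tai, 36), (15, SEA, Beta, 22, Tai, 7), (17, SF, Nova, 1, Ivy, 10), (17, SF, Nova, 1, Kim, 10), (17, SF, Nova, 1, Mo, 10), (17, SF, Nova, 1, Wes, 10), (3, SEA, Helix, 22, Quin, 36), (3, SEA, Helix, 22, Quin, 7), (3, SEA, Helix, 22, Tai, 36), (3, SEA, Helix, 22, Tai, 7), (7, SEA, Omega, 26, Quin, 8), (7, SEA, Omega, 26, Tai, 8)}.
Filtering on pid >= 10 leaves {(15, SEA, Beta, 22, Quin, 36), (15, SEA, Beta, 22, Tai, 36), (17, SF, Nova, 1, Ivy, 10), (17, SF, Nova, 1, Kim, 10), (17, SF, Nova, 1, Mo, 10), (17, SF, Nova, 1, Wes, 10), (3, SEA, Helix, 22, Quin, 36), (3, SEA, Helix, 22, Tai, 36)}.
Keep only column(s) cost, pid (6 duplicate(s) eliminated): {(1, 10), (22, 36)}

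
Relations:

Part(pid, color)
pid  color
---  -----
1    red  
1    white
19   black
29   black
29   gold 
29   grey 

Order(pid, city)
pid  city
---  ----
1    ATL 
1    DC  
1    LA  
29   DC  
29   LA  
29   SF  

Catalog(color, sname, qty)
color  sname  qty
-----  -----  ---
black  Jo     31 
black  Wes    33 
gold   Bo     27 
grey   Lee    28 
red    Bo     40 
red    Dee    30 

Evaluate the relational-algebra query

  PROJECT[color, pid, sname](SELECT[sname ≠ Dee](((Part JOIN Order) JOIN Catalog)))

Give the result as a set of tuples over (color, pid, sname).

{(black, 29, Jo), (black, 29, Wes), (gold, 29, Bo), (grey, 29, Lee), (red, 1, Bo)}

Joining Part and Order on pid yields {(1, red, ATL), (1, red, DC), (1, red, LA), (1, white, ATL), (1, white, DC), (1, white, LA), (29, black, DC), (29, black, LA), (29, black, SF), (29, gold, DC), (29, gold, LA), (29, gold, SF), (29, grey, DC), (29, grey, LA), (29, grey, SF)}.
Joining (Part JOIN Order) and Catalog on color yields {(1, red, ATL, Bo, 40), (1, red, ATL, Dee, 30), (1, red, DC, Bo, 40), (1, red, DC, Dee, 30), (1, red, LA, Bo, 40), (1, red, LA, Dee, 30), (29, black, DC, Jo, 31), (29, black, DC, Wes, 33), (29, black, LA, Jo, 31), (29, black, LA, Wes, 33), (29, black, SF, Jo, 31), (29, black, SF, Wes, 33), (29, gold, DC, Bo, 27), (29, gold, LA, Bo, 27), (29, gold, SF, Bo, 27), (29, grey, DC, Lee, 28), (29, grey, LA, Lee, 28), (29, grey, SF, Lee, 28)}.
Filtering on sname ≠ Dee leaves {(1, red, ATL, Bo, 40), (1, red, DC, Bo, 40), (1, red, LA, Bo, 40), (29, black, DC, Jo, 31), (29, black, DC, Wes, 33), (29, black, LA, Jo, 31), (29, black, LA, Wes, 33), (29, black, SF, Jo, 31), (29, black, SF, Wes, 33), (29, gold, DC, Bo, 27), (29, gold, LA, Bo, 27), (29, gold, SF, Bo, 27), (29, grey, DC, Lee, 28), (29, grey, LA, Lee, 28), (29, grey, SF, Lee, 28)}.
π[color, pid, sname]: project onto (color, pid, sname) (10 duplicate(s) eliminated) → {(black, 29, Jo), (black, 29, Wes), (gold, 29, Bo), (grey, 29, Lee), (red, 1, Bo)}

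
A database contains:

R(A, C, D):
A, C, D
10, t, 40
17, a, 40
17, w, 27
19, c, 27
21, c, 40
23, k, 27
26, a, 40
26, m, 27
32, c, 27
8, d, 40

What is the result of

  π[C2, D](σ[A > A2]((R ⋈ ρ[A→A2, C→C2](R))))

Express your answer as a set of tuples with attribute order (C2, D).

ρ[A→A2, C→C2]: schema becomes (A2, C2, D); tuples unchanged.
Natural join on D: {(10, t, 40, 10, t), (10, t, 40, 17, a), (10, t, 40, 21, c), (10, t, 40, 26, a), (10, t, 40, 8, d), (17, a, 40, 10, t), (17, a, 40, 17, a), (17, a, 40, 21, c), (17, a, 40, 26, a), (17, a, 40, 8, d), (17, w, 27, 17, w), (17, w, 27, 19, c), (17, w, 27, 23, k), (17, w, 27, 26, m), (17, w, 27, 32, c), (19, c, 27, 17, w), (19, c, 27, 19, c), (19, c, 27, 23, k), (19, c, 27, 26, m), (19, c, 27, 32, c), (21, c, 40, 10, t), (21, c, 40, 17, a), (21, c, 40, 21, c), (21, c, 40, 26, a), (21, c, 40, 8, d), (23, k, 27, 17, w), (23, k, 27, 19, c), (23, k, 27, 23, k), (23, k, 27, 26, m), (23, k, 27, 32, c), (26, a, 40, 10, t), (26, a, 40, 17, a), (26, a, 40, 21, c), (26, a, 40, 26, a), (26, a, 40, 8, d), (26, m, 27, 17, w), (26, m, 27, 19, c), (26, m, 27, 23, k), (26, m, 27, 26, m), (26, m, 27, 32, c), (32, c, 27, 17, w), (32, c, 27, 19, c), (32, c, 27, 23, k), (32, c, 27, 26, m), (32, c, 27, 32, c), (8, d, 40, 10, t), (8, d, 40, 17, a), (8, d, 40, 21, c), (8, d, 40, 26, a), (8, d, 40, 8, d)}
Selection A > A2: {(10, t, 40, 8, d), (17, a, 40, 10, t), (17, a, 40, 8, d), (19, c, 27, 17, w), (21, c, 40, 10, t), (21, c, 40, 17, a), (21, c, 40, 8, d), (23, k, 27, 17, w), (23, k, 27, 19, c), (26, a, 40, 10, t), (26, a, 40, 17, a), (26, a, 40, 21, c), (26, a, 40, 8, d), (26, m, 27, 17, w), (26, m, 27, 19, c), (26, m, 27, 23, k), (32, c, 27, 17, w), (32, c, 27, 19, c), (32, c, 27, 23, k), (32, c, 27, 26, m)}
Keep only column(s) C2, D (12 duplicate(s) eliminated): {(a, 40), (c, 27), (c, 40), (d, 40), (k, 27), (m, 27), (t, 40), (w, 27)}

{(a, 40), (c, 27), (c, 40), (d, 40), (k, 27), (m, 27), (t, 40), (w, 27)}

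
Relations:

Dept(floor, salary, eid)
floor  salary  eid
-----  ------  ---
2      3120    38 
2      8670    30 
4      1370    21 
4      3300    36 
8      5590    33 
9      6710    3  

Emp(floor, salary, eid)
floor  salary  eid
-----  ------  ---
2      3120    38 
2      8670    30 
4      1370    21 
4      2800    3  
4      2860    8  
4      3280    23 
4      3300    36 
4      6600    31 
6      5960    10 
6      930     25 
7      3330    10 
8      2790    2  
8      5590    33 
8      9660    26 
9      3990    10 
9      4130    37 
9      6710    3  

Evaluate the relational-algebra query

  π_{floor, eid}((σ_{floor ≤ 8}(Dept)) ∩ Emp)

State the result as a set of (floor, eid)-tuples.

{(2, 30), (2, 38), (4, 21), (4, 36), (8, 33)}

Apply σ_{floor ≤ 8}; surviving tuples: {(2, 3120, 38), (2, 8670, 30), (4, 1370, 21), (4, 3300, 36), (8, 5590, 33)}
Taking the intersection: {(2, 3120, 38), (2, 8670, 30), (4, 1370, 21), (4, 3300, 36), (8, 5590, 33)}
Keep only column(s) floor, eid: {(2, 30), (2, 38), (4, 21), (4, 36), (8, 33)}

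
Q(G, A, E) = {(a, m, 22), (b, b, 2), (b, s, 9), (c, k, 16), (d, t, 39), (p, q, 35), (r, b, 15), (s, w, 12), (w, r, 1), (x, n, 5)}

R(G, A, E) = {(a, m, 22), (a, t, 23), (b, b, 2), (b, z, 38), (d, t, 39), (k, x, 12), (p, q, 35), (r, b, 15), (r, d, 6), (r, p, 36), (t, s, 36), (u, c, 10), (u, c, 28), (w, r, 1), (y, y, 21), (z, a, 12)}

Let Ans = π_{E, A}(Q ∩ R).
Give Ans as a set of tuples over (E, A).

Taking the intersection: {(a, m, 22), (b, b, 2), (d, t, 39), (p, q, 35), (r, b, 15), (w, r, 1)}
π_{E, A} gives {(1, r), (15, b), (2, b), (22, m), (35, q), (39, t)}.

{(1, r), (15, b), (2, b), (22, m), (35, q), (39, t)}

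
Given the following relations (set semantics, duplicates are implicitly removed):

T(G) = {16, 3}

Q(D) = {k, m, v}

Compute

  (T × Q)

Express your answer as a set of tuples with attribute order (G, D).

{(16, k), (16, m), (16, v), (3, k), (3, m), (3, v)}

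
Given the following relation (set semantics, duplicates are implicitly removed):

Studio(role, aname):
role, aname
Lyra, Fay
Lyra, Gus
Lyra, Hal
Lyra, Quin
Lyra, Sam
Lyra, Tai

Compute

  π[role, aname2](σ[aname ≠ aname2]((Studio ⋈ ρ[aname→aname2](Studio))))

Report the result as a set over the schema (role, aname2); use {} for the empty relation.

ρ[aname→aname2]: schema becomes (role, aname2); tuples unchanged.
Joining Studio and ρ[aname→aname2](Studio) on role yields {(Lyra, Fay, Fay), (Lyra, Fay, Gus), (Lyra, Fay, Hal), (Lyra, Fay, Quin), (Lyra, Fay, Sam), (Lyra, Fay, Tai), (Lyra, Gus, Fay), (Lyra, Gus, Gus), (Lyra, Gus, Hal), (Lyra, Gus, Quin), (Lyra, Gus, Sam), (Lyra, Gus, Tai), (Lyra, Hal, Fay), (Lyra, Hal, Gus), (Lyra, Hal, Hal), (Lyra, Hal, Quin), (Lyra, Hal, Sam), (Lyra, Hal, Tai), (Lyra, Quin, Fay), (Lyra, Quin, Gus), (Lyra, Quin, Hal), (Lyra, Quin, Quin), (Lyra, Quin, Sam), (Lyra, Quin, Tai), (Lyra, Sam, Fay), (Lyra, Sam, Gus), (Lyra, Sam, Hal), (Lyra, Sam, Quin), (Lyra, Sam, Sam), (Lyra, Sam, Tai), (Lyra, Tai, Fay), (Lyra, Tai, Gus), (Lyra, Tai, Hal), (Lyra, Tai, Quin), (Lyra, Tai, Sam), (Lyra, Tai, Tai)}.
Apply σ_{aname ≠ aname2}; surviving tuples: {(Lyra, Fay, Gus), (Lyra, Fay, Hal), (Lyra, Fay, Quin), (Lyra, Fay, Sam), (Lyra, Fay, Tai), (Lyra, Gus, Fay), (Lyra, Gus, Hal), (Lyra, Gus, Quin), (Lyra, Gus, Sam), (Lyra, Gus, Tai), (Lyra, Hal, Fay), (Lyra, Hal, Gus), (Lyra, Hal, Quin), (Lyra, Hal, Sam), (Lyra, Hal, Tai), (Lyra, Quin, Fay), (Lyra, Quin, Gus), (Lyra, Quin, Hal), (Lyra, Quin, Sam), (Lyra, Quin, Tai), (Lyra, Sam, Fay), (Lyra, Sam, Gus), (Lyra, Sam, Hal), (Lyra, Sam, Quin), (Lyra, Sam, Tai), (Lyra, Tai, Fay), (Lyra, Tai, Gus), (Lyra, Tai, Hal), (Lyra, Tai, Quin), (Lyra, Tai, Sam)}
π_{role, aname2} gives {(Lyra, Fay), (Lyra, Gus), (Lyra, Hal), (Lyra, Quin), (Lyra, Sam), (Lyra, Tai)} (24 duplicate(s) eliminated).

{(Lyra, Fay), (Lyra, Gus), (Lyra, Hal), (Lyra, Quin), (Lyra, Sam), (Lyra, Tai)}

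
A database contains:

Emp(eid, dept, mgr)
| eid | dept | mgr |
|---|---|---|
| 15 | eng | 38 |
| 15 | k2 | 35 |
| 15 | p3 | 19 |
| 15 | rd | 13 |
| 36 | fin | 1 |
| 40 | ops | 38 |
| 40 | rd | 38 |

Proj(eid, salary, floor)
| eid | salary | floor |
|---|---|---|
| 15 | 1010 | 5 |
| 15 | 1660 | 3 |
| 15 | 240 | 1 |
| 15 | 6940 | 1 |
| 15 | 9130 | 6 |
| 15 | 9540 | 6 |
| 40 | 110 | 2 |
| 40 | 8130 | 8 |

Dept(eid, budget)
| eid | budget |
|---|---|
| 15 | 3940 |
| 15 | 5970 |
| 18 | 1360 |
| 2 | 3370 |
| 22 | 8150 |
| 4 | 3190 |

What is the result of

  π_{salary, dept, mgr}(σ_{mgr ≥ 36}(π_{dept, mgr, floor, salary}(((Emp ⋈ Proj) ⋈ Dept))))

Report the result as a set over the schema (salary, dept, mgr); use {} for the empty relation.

Emp ⋈ Proj (natural join on eid): {(15, eng, 38, 1010, 5), (15, eng, 38, 1660, 3), (15, eng, 38, 240, 1), (15, eng, 38, 6940, 1), (15, eng, 38, 9130, 6), (15, eng, 38, 9540, 6), (15, k2, 35, 1010, 5), (15, k2, 35, 1660, 3), (15, k2, 35, 240, 1), (15, k2, 35, 6940, 1), (15, k2, 35, 9130, 6), (15, k2, 35, 9540, 6), (15, p3, 19, 1010, 5), (15, p3, 19, 1660, 3), (15, p3, 19, 240, 1), (15, p3, 19, 6940, 1), (15, p3, 19, 9130, 6), (15, p3, 19, 9540, 6), (15, rd, 13, 1010, 5), (15, rd, 13, 1660, 3), (15, rd, 13, 240, 1), (15, rd, 13, 6940, 1), (15, rd, 13, 9130, 6), (15, rd, 13, 9540, 6), (40, ops, 38, 110, 2), (40, ops, 38, 8130, 8), (40, rd, 38, 110, 2), (40, rd, 38, 8130, 8)}
(Emp ⋈ Proj) ⋈ Dept (natural join on eid): {(15, eng, 38, 1010, 5, 3940), (15, eng, 38, 1010, 5, 5970), (15, eng, 38, 1660, 3, 3940), (15, eng, 38, 1660, 3, 5970), (15, eng, 38, 240, 1, 3940), (15, eng, 38, 240, 1, 5970), (15, eng, 38, 6940, 1, 3940), (15, eng, 38, 6940, 1, 5970), (15, eng, 38, 9130, 6, 3940), (15, eng, 38, 9130, 6, 5970), (15, eng, 38, 9540, 6, 3940), (15, eng, 38, 9540, 6, 5970), (15, k2, 35, 1010, 5, 3940), (15, k2, 35, 1010, 5, 5970), (15, k2, 35, 1660, 3, 3940), (15, k2, 35, 1660, 3, 5970), (15, k2, 35, 240, 1, 3940), (15, k2, 35, 240, 1, 5970), (15, k2, 35, 6940, 1, 3940), (15, k2, 35, 6940, 1, 5970), (15, k2, 35, 9130, 6, 3940), (15, k2, 35, 9130, 6, 5970), (15, k2, 35, 9540, 6, 3940), (15, k2, 35, 9540, 6, 5970), (15, p3, 19, 1010, 5, 3940), (15, p3, 19, 1010, 5, 5970), (15, p3, 19, 1660, 3, 3940), (15, p3, 19, 1660, 3, 5970), (15, p3, 19, 240, 1, 3940), (15, p3, 19, 240, 1, 5970), (15, p3, 19, 6940, 1, 3940), (15, p3, 19, 6940, 1, 5970), (15, p3, 19, 9130, 6, 3940), (15, p3, 19, 9130, 6, 5970), (15, p3, 19, 9540, 6, 3940), (15, p3, 19, 9540, 6, 5970), (15, rd, 13, 1010, 5, 3940), (15, rd, 13, 1010, 5, 5970), (15, rd, 13, 1660, 3, 3940), (15, rd, 13, 1660, 3, 5970), (15, rd, 13, 240, 1, 3940), (15, rd, 13, 240, 1, 5970), (15, rd, 13, 6940, 1, 3940), (15, rd, 13, 6940, 1, 5970), (15, rd, 13, 9130, 6, 3940), (15, rd, 13, 9130, 6, 5970), (15, rd, 13, 9540, 6, 3940), (15, rd, 13, 9540, 6, 5970)}
π_{dept, mgr, floor, salary} gives {(eng, 38, 1, 240), (eng, 38, 1, 6940), (eng, 38, 3, 1660), (eng, 38, 5, 1010), (eng, 38, 6, 9130), (eng, 38, 6, 9540), (k2, 35, 1, 240), (k2, 35, 1, 6940), (k2, 35, 3, 1660), (k2, 35, 5, 1010), (k2, 35, 6, 9130), (k2, 35, 6, 9540), (p3, 19, 1, 240), (p3, 19, 1, 6940), (p3, 19, 3, 1660), (p3, 19, 5, 1010), (p3, 19, 6, 9130), (p3, 19, 6, 9540), (rd, 13, 1, 240), (rd, 13, 1, 6940), (rd, 13, 3, 1660), (rd, 13, 5, 1010), (rd, 13, 6, 9130), (rd, 13, 6, 9540)} (24 duplicate(s) eliminated).
σ[mgr ≥ 36]: keep tuples satisfying mgr ≥ 36 → {(eng, 38, 1, 240), (eng, 38, 1, 6940), (eng, 38, 3, 1660), (eng, 38, 5, 1010), (eng, 38, 6, 9130), (eng, 38, 6, 9540)}
π_{salary, dept, mgr} gives {(1010, eng, 38), (1660, eng, 38), (240, eng, 38), (6940, eng, 38), (9130, eng, 38), (9540, eng, 38)}.

{(1010, eng, 38), (1660, eng, 38), (240, eng, 38), (6940, eng, 38), (9130, eng, 38), (9540, eng, 38)}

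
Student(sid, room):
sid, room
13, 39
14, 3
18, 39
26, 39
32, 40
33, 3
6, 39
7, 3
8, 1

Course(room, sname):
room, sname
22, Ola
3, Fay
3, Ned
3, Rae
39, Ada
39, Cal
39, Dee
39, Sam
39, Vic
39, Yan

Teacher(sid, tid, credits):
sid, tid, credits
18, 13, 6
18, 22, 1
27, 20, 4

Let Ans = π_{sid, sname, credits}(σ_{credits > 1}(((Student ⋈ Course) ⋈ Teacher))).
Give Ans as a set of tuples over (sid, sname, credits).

{(18, Ada, 6), (18, Cal, 6), (18, Dee, 6), (18, Sam, 6), (18, Vic, 6), (18, Yan, 6)}

Joining Student and Course on room yields {(13, 39, Ada), (13, 39, Cal), (13, 39, Dee), (13, 39, Sam), (13, 39, Vic), (13, 39, Yan), (14, 3, Fay), (14, 3, Ned), (14, 3, Rae), (18, 39, Ada), (18, 39, Cal), (18, 39, Dee), (18, 39, Sam), (18, 39, Vic), (18, 39, Yan), (26, 39, Ada), (26, 39, Cal), (26, 39, Dee), (26, 39, Sam), (26, 39, Vic), (26, 39, Yan), (33, 3, Fay), (33, 3, Ned), (33, 3, Rae), (6, 39, Ada), (6, 39, Cal), (6, 39, Dee), (6, 39, Sam), (6, 39, Vic), (6, 39, Yan), (7, 3, Fay), (7, 3, Ned), (7, 3, Rae)}.
Joining (Student ⋈ Course) and Teacher on sid yields {(18, 39, Ada, 13, 6), (18, 39, Ada, 22, 1), (18, 39, Cal, 13, 6), (18, 39, Cal, 22, 1), (18, 39, Dee, 13, 6), (18, 39, Dee, 22, 1), (18, 39, Sam, 13, 6), (18, 39, Sam, 22, 1), (18, 39, Vic, 13, 6), (18, 39, Vic, 22, 1), (18, 39, Yan, 13, 6), (18, 39, Yan, 22, 1)}.
Selection credits > 1: {(18, 39, Ada, 13, 6), (18, 39, Cal, 13, 6), (18, 39, Dee, 13, 6), (18, 39, Sam, 13, 6), (18, 39, Vic, 13, 6), (18, 39, Yan, 13, 6)}
Projecting to sid, sname, credits: {(18, Ada, 6), (18, Cal, 6), (18, Dee, 6), (18, Sam, 6), (18, Vic, 6), (18, Yan, 6)}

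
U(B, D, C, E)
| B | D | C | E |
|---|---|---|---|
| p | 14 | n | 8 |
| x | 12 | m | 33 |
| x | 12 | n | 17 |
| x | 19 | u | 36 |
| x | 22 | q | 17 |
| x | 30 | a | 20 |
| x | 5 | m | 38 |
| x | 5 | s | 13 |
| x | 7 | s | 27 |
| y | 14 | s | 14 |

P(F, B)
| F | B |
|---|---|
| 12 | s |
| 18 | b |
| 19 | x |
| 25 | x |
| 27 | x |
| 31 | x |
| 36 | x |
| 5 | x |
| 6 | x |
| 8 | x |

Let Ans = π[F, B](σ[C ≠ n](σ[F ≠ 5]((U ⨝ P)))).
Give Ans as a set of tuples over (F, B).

{(19, x), (25, x), (27, x), (31, x), (36, x), (6, x), (8, x)}

Natural join on B: {(x, 12, m, 33, 19), (x, 12, m, 33, 25), (x, 12, m, 33, 27), (x, 12, m, 33, 31), (x, 12, m, 33, 36), (x, 12, m, 33, 5), (x, 12, m, 33, 6), (x, 12, m, 33, 8), (x, 12, n, 17, 19), (x, 12, n, 17, 25), (x, 12, n, 17, 27), (x, 12, n, 17, 31), (x, 12, n, 17, 36), (x, 12, n, 17, 5), (x, 12, n, 17, 6), (x, 12, n, 17, 8), (x, 19, u, 36, 19), (x, 19, u, 36, 25), (x, 19, u, 36, 27), (x, 19, u, 36, 31), (x, 19, u, 36, 36), (x, 19, u, 36, 5), (x, 19, u, 36, 6), (x, 19, u, 36, 8), (x, 22, q, 17, 19), (x, 22, q, 17, 25), (x, 22, q, 17, 27), (x, 22, q, 17, 31), (x, 22, q, 17, 36), (x, 22, q, 17, 5), (x, 22, q, 17, 6), (x, 22, q, 17, 8), (x, 30, a, 20, 19), (x, 30, a, 20, 25), (x, 30, a, 20, 27), (x, 30, a, 20, 31), (x, 30, a, 20, 36), (x, 30, a, 20, 5), (x, 30, a, 20, 6), (x, 30, a, 20, 8), (x, 5, m, 38, 19), (x, 5, m, 38, 25), (x, 5, m, 38, 27), (x, 5, m, 38, 31), (x, 5, m, 38, 36), (x, 5, m, 38, 5), (x, 5, m, 38, 6), (x, 5, m, 38, 8), (x, 5, s, 13, 19), (x, 5, s, 13, 25), (x, 5, s, 13, 27), (x, 5, s, 13, 31), (x, 5, s, 13, 36), (x, 5, s, 13, 5), (x, 5, s, 13, 6), (x, 5, s, 13, 8), (x, 7, s, 27, 19), (x, 7, s, 27, 25), (x, 7, s, 27, 27), (x, 7, s, 27, 31), (x, 7, s, 27, 36), (x, 7, s, 27, 5), (x, 7, s, 27, 6), (x, 7, s, 27, 8)}
σ[F ≠ 5]: keep tuples satisfying F ≠ 5 → {(x, 12, m, 33, 19), (x, 12, m, 33, 25), (x, 12, m, 33, 27), (x, 12, m, 33, 31), (x, 12, m, 33, 36), (x, 12, m, 33, 6), (x, 12, m, 33, 8), (x, 12, n, 17, 19), (x, 12, n, 17, 25), (x, 12, n, 17, 27), (x, 12, n, 17, 31), (x, 12, n, 17, 36), (x, 12, n, 17, 6), (x, 12, n, 17, 8), (x, 19, u, 36, 19), (x, 19, u, 36, 25), (x, 19, u, 36, 27), (x, 19, u, 36, 31), (x, 19, u, 36, 36), (x, 19, u, 36, 6), (x, 19, u, 36, 8), (x, 22, q, 17, 19), (x, 22, q, 17, 25), (x, 22, q, 17, 27), (x, 22, q, 17, 31), (x, 22, q, 17, 36), (x, 22, q, 17, 6), (x, 22, q, 17, 8), (x, 30, a, 20, 19), (x, 30, a, 20, 25), (x, 30, a, 20, 27), (x, 30, a, 20, 31), (x, 30, a, 20, 36), (x, 30, a, 20, 6), (x, 30, a, 20, 8), (x, 5, m, 38, 19), (x, 5, m, 38, 25), (x, 5, m, 38, 27), (x, 5, m, 38, 31), (x, 5, m, 38, 36), (x, 5, m, 38, 6), (x, 5, m, 38, 8), (x, 5, s, 13, 19), (x, 5, s, 13, 25), (x, 5, s, 13, 27), (x, 5, s, 13, 31), (x, 5, s, 13, 36), (x, 5, s, 13, 6), (x, 5, s, 13, 8), (x, 7, s, 27, 19), (x, 7, s, 27, 25), (x, 7, s, 27, 27), (x, 7, s, 27, 31), (x, 7, s, 27, 36), (x, 7, s, 27, 6), (x, 7, s, 27, 8)}
σ[C ≠ n]: keep tuples satisfying C ≠ n → {(x, 12, m, 33, 19), (x, 12, m, 33, 25), (x, 12, m, 33, 27), (x, 12, m, 33, 31), (x, 12, m, 33, 36), (x, 12, m, 33, 6), (x, 12, m, 33, 8), (x, 19, u, 36, 19), (x, 19, u, 36, 25), (x, 19, u, 36, 27), (x, 19, u, 36, 31), (x, 19, u, 36, 36), (x, 19, u, 36, 6), (x, 19, u, 36, 8), (x, 22, q, 17, 19), (x, 22, q, 17, 25), (x, 22, q, 17, 27), (x, 22, q, 17, 31), (x, 22, q, 17, 36), (x, 22, q, 17, 6), (x, 22, q, 17, 8), (x, 30, a, 20, 19), (x, 30, a, 20, 25), (x, 30, a, 20, 27), (x, 30, a, 20, 31), (x, 30, a, 20, 36), (x, 30, a, 20, 6), (x, 30, a, 20, 8), (x, 5, m, 38, 19), (x, 5, m, 38, 25), (x, 5, m, 38, 27), (x, 5, m, 38, 31), (x, 5, m, 38, 36), (x, 5, m, 38, 6), (x, 5, m, 38, 8), (x, 5, s, 13, 19), (x, 5, s, 13, 25), (x, 5, s, 13, 27), (x, 5, s, 13, 31), (x, 5, s, 13, 36), (x, 5, s, 13, 6), (x, 5, s, 13, 8), (x, 7, s, 27, 19), (x, 7, s, 27, 25), (x, 7, s, 27, 27), (x, 7, s, 27, 31), (x, 7, s, 27, 36), (x, 7, s, 27, 6), (x, 7, s, 27, 8)}
π_{F, B} gives {(19, x), (25, x), (27, x), (31, x), (36, x), (6, x), (8, x)} (42 duplicate(s) eliminated).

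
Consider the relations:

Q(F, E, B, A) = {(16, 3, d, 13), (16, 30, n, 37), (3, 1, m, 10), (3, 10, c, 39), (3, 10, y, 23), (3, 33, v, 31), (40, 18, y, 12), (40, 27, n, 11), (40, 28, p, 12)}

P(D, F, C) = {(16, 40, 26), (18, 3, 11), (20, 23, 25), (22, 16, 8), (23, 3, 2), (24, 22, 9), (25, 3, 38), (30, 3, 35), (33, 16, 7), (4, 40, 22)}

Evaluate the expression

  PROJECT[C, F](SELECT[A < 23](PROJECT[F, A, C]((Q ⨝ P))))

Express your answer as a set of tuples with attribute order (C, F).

{(11, 3), (2, 3), (22, 40), (26, 40), (35, 3), (38, 3), (7, 16), (8, 16)}

Joining Q and P on F yields {(16, 3, d, 13, 22, 8), (16, 3, d, 13, 33, 7), (16, 30, n, 37, 22, 8), (16, 30, n, 37, 33, 7), (3, 1, m, 10, 18, 11), (3, 1, m, 10, 23, 2), (3, 1, m, 10, 25, 38), (3, 1, m, 10, 30, 35), (3, 10, c, 39, 18, 11), (3, 10, c, 39, 23, 2), (3, 10, c, 39, 25, 38), (3, 10, c, 39, 30, 35), (3, 10, y, 23, 18, 11), (3, 10, y, 23, 23, 2), (3, 10, y, 23, 25, 38), (3, 10, y, 23, 30, 35), (3, 33, v, 31, 18, 11), (3, 33, v, 31, 23, 2), (3, 33, v, 31, 25, 38), (3, 33, v, 31, 30, 35), (40, 18, y, 12, 16, 26), (40, 18, y, 12, 4, 22), (40, 27, n, 11, 16, 26), (40, 27, n, 11, 4, 22), (40, 28, p, 12, 16, 26), (40, 28, p, 12, 4, 22)}.
π[F, A, C]: project onto (F, A, C) (2 duplicate(s) eliminated) → {(16, 13, 7), (16, 13, 8), (16, 37, 7), (16, 37, 8), (3, 10, 11), (3, 10, 2), (3, 10, 35), (3, 10, 38), (3, 23, 11), (3, 23, 2), (3, 23, 35), (3, 23, 38), (3, 31, 11), (3, 31, 2), (3, 31, 35), (3, 31, 38), (3, 39, 11), (3, 39, 2), (3, 39, 35), (3, 39, 38), (40, 11, 22), (40, 11, 26), (40, 12, 22), (40, 12, 26)}
Selection A < 23: {(16, 13, 7), (16, 13, 8), (3, 10, 11), (3, 10, 2), (3, 10, 35), (3, 10, 38), (40, 11, 22), (40, 11, 26), (40, 12, 22), (40, 12, 26)}
π[C, F]: project onto (C, F) (2 duplicate(s) eliminated) → {(11, 3), (2, 3), (22, 40), (26, 40), (35, 3), (38, 3), (7, 16), (8, 16)}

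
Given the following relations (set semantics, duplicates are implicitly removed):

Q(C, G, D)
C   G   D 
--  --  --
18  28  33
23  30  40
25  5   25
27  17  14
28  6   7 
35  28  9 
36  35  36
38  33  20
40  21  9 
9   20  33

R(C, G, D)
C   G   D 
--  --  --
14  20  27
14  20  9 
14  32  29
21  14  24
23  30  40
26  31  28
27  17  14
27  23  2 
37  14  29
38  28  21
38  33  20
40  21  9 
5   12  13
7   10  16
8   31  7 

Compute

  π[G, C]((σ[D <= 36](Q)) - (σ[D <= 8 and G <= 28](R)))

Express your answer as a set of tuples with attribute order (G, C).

{(17, 27), (20, 9), (21, 40), (28, 18), (28, 35), (33, 38), (35, 36), (5, 25), (6, 28)}

Filtering on D <= 36 leaves {(18, 28, 33), (25, 5, 25), (27, 17, 14), (28, 6, 7), (35, 28, 9), (36, 35, 36), (38, 33, 20), (40, 21, 9), (9, 20, 33)}.
Filtering on D <= 8 and G <= 28 leaves {(27, 23, 2)}.
Set difference of the two operands is {(18, 28, 33), (25, 5, 25), (27, 17, 14), (28, 6, 7), (35, 28, 9), (36, 35, 36), (38, 33, 20), (40, 21, 9), (9, 20, 33)}.
π[G, C]: project onto (G, C) → {(17, 27), (20, 9), (21, 40), (28, 18), (28, 35), (33, 38), (35, 36), (5, 25), (6, 28)}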